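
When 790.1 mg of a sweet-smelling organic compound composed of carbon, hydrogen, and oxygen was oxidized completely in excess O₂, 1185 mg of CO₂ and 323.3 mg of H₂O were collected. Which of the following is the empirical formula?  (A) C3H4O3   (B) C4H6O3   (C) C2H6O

(A) C3H4O3

mol C = 1.185 g CO₂ ÷ 44.009 g/mol = 0.026926 mol
mol H = 2 × 0.3233 g H₂O ÷ 18.015 g/mol = 0.035892 mol
mass O = 0.7901 − (0.32341 + 0.036179) = 0.43051 g → mol O = 0.43051 ÷ 15.999 = 0.026908 mol
Divide by the smallest (0.026908 mol): C 1.001, H 1.334, O 1.000
Multiplying each by 3 gives whole numbers: C 3.00, H 4.00, O 3.00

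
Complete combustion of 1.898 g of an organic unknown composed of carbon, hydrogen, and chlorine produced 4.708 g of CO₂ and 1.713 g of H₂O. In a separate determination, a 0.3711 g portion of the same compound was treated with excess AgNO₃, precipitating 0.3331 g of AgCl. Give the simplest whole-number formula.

C9H16Cl

mol C = 4.708 g CO₂ ÷ 44.009 g/mol = 0.10698 mol
mol H = 2 × 1.713 g H₂O ÷ 18.015 g/mol = 0.19017 mol
From the AgCl data: mol Cl per gram of compound = (0.3331 ÷ 143.318) ÷ 0.3711 = 0.0062630 mol/g, so in the 1.898 g combustion sample mol Cl = 0.011887 mol
Divide by the smallest (0.011887 mol): C 8.999, H 15.998, Cl 1.000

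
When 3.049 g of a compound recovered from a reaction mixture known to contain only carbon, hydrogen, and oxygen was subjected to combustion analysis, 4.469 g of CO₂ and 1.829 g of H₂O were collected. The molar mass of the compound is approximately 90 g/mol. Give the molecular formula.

mol C = 4.469 g CO₂ ÷ 44.009 g/mol = 0.10155 mol
mol H = 2 × 1.829 g H₂O ÷ 18.015 g/mol = 0.20305 mol
mass O = 3.049 − (1.2197 + 0.20468) = 1.6246 g → mol O = 1.6246 ÷ 15.999 = 0.10155 mol
Divide by the smallest (0.10155 mol): C 1.000, H 2.000, O 1.000
Empirical formula: CH2O
Empirical-formula mass = 30.03 g/mol; 90 ÷ 30.03 ≈ 3, so the molecular formula is C3H6O3.

C3H6O3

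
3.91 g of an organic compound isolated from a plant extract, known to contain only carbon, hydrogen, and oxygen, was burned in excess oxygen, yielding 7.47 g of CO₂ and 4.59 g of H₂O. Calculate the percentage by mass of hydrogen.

13.1%

mol C = 7.47 g CO₂ ÷ 44.009 g/mol = 0.1697 mol
mol H = 2 × 4.59 g H₂O ÷ 18.015 g/mol = 0.5096 mol
mass O = 3.91 − (2.039 + 0.5137) = 1.358 g → mol O = 1.358 ÷ 15.999 = 0.08486 mol
mass % H = 0.5137 g ÷ 3.91 g × 100%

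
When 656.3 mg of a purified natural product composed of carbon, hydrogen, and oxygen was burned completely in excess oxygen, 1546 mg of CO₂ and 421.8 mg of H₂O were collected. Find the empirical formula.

mol C = 1.546 g CO₂ ÷ 44.009 g/mol = 0.035129 mol
mol H = 2 × 0.4218 g H₂O ÷ 18.015 g/mol = 0.046828 mol
mass O = 0.6563 − (0.42194 + 0.047202) = 0.18716 g → mol O = 0.18716 ÷ 15.999 = 0.011698 mol
Divide by the smallest (0.011698 mol): C 3.003, H 4.003, O 1.000

C3H4O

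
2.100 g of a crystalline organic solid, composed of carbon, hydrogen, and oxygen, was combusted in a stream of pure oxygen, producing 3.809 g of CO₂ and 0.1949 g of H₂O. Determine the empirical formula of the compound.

C4HO3

mol C = 3.809 g CO₂ ÷ 44.009 g/mol = 0.086550 mol
mol H = 2 × 0.1949 g H₂O ÷ 18.015 g/mol = 0.021638 mol
mass O = 2.100 − (1.0396 + 0.021811) = 1.0386 g → mol O = 1.0386 ÷ 15.999 = 0.064919 mol
Divide by the smallest (0.021638 mol): C 4.000, H 1.000, O 3.000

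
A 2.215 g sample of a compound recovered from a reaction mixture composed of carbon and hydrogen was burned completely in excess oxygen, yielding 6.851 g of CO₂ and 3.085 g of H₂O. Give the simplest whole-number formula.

mol C = 6.851 g CO₂ ÷ 44.009 g/mol = 0.15567 mol
mol H = 2 × 3.085 g H₂O ÷ 18.015 g/mol = 0.34249 mol
Divide by the smallest (0.15567 mol): C 1.000, H 2.200
Multiplying each by 5 gives whole numbers: C 5.00, H 11.00

C5H11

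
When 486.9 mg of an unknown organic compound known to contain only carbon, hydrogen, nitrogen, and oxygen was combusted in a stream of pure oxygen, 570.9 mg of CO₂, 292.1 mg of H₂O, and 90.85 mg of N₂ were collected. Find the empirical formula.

C2H5NO2

mol C = 0.5709 g CO₂ ÷ 44.009 g/mol = 0.012972 mol
mol H = 2 × 0.2921 g H₂O ÷ 18.015 g/mol = 0.032429 mol
mol N = 2 × 0.09085 g N₂ ÷ 28.014 g/mol = 0.0064860 mol
mass O = 0.4869 − (0.15581 + 0.032688 + 0.090850) = 0.20755 g → mol O = 0.20755 ÷ 15.999 = 0.012973 mol
Divide by the smallest (0.0064860 mol): C 2.000, H 5.000, N 1.000, O 2.000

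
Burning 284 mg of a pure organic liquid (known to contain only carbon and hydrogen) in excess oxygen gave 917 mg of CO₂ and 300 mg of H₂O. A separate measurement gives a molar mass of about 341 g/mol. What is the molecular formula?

C25H40

mol C = 0.917 g CO₂ ÷ 44.009 g/mol = 0.02084 mol
mol H = 2 × 0.300 g H₂O ÷ 18.015 g/mol = 0.03331 mol
Divide by the smallest (0.02084 mol): C 1.000, H 1.598
Multiplying each by 5 gives whole numbers: C 5.00, H 7.99
Empirical formula: C5H8
Empirical-formula mass = 68.12 g/mol; 341 ÷ 68.12 ≈ 5, so the molecular formula is C25H40.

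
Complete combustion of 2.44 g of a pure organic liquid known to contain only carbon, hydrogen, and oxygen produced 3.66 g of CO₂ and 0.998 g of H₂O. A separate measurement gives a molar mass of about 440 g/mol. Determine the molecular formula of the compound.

mol C = 3.66 g CO₂ ÷ 44.009 g/mol = 0.08316 mol
mol H = 2 × 0.998 g H₂O ÷ 18.015 g/mol = 0.1108 mol
mass O = 2.44 − (0.9989 + 0.1117) = 1.329 g → mol O = 1.329 ÷ 15.999 = 0.08309 mol
Divide by the smallest (0.08309 mol): C 1.001, H 1.333, O 1.000
Multiplying each by 3 gives whole numbers: C 3.00, H 4.00, O 3.00
Empirical formula: C3H4O3
Empirical-formula mass = 88.06 g/mol; 440 ÷ 88.06 ≈ 5, so the molecular formula is C15H20O15.

C15H20O15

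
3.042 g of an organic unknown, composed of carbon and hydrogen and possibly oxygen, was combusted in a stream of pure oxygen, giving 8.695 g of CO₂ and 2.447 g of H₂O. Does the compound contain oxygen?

mol C = 8.695 g CO₂ ÷ 44.009 g/mol = 0.19757 mol
mol H = 2 × 2.447 g H₂O ÷ 18.015 g/mol = 0.27166 mol
C and H account for only 2.6469 g of the 3.042 g sample; the remaining 0.39511 g must be oxygen.

yes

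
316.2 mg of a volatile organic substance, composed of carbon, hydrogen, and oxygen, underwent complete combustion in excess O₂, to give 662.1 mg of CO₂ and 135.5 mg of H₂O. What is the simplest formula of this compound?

C2H2O

mol C = 0.6621 g CO₂ ÷ 44.009 g/mol = 0.015045 mol
mol H = 2 × 0.1355 g H₂O ÷ 18.015 g/mol = 0.015043 mol
mass O = 0.3162 − (0.18070 + 0.015163) = 0.12034 g → mol O = 0.12034 ÷ 15.999 = 0.0075214 mol
Divide by the smallest (0.0075214 mol): C 2.000, H 2.000, O 1.000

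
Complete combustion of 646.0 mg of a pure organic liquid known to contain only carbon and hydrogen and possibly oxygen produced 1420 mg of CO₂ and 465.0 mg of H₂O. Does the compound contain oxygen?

yes

mol C = 1.420 g CO₂ ÷ 44.009 g/mol = 0.032266 mol
mol H = 2 × 0.4650 g H₂O ÷ 18.015 g/mol = 0.051624 mol
C and H account for only 0.43959 g of the 0.6460 g sample; the remaining 0.20641 g must be oxygen.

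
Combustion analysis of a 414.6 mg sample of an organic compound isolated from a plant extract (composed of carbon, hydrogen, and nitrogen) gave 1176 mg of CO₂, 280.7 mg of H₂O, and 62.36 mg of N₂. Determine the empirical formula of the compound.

C6H7N

mol C = 1.176 g CO₂ ÷ 44.009 g/mol = 0.026722 mol
mol H = 2 × 0.2807 g H₂O ÷ 18.015 g/mol = 0.031163 mol
mol N = 2 × 0.06236 g N₂ ÷ 28.014 g/mol = 0.0044521 mol
Divide by the smallest (0.0044521 mol): C 6.002, H 7.000, N 1.000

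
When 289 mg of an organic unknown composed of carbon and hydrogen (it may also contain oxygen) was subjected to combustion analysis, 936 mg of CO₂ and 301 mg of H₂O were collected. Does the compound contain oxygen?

mol C = 0.936 g CO₂ ÷ 44.009 g/mol = 0.02127 mol
mol H = 2 × 0.301 g H₂O ÷ 18.015 g/mol = 0.03342 mol
C and H together account for 0.2891 g — essentially the entire 0.289 g sample — so the compound contains no oxygen.

no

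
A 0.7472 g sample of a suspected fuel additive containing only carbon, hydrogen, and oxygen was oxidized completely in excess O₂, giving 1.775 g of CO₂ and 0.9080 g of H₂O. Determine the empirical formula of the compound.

mol C = 1.775 g CO₂ ÷ 44.009 g/mol = 0.040333 mol
mol H = 2 × 0.9080 g H₂O ÷ 18.015 g/mol = 0.10080 mol
mass O = 0.7472 − (0.48444 + 0.10161) = 0.16115 g → mol O = 0.16115 ÷ 15.999 = 0.010073 mol
Divide by the smallest (0.010073 mol): C 4.004, H 10.008, O 1.000

C4H10O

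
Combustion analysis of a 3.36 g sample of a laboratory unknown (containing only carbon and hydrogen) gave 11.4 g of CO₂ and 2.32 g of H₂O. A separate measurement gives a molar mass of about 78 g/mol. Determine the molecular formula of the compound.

C6H6

mol C = 11.4 g CO₂ ÷ 44.009 g/mol = 0.2590 mol
mol H = 2 × 2.32 g H₂O ÷ 18.015 g/mol = 0.2576 mol
Divide by the smallest (0.2576 mol): C 1.006, H 1.000
Empirical formula: CH
Empirical-formula mass = 13.02 g/mol; 78 ÷ 13.02 ≈ 6, so the molecular formula is C6H6.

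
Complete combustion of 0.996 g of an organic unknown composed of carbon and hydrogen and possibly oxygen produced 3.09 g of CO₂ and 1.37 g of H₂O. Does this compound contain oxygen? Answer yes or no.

no

mol C = 3.09 g CO₂ ÷ 44.009 g/mol = 0.07021 mol
mol H = 2 × 1.37 g H₂O ÷ 18.015 g/mol = 0.1521 mol
C and H together account for 0.9966 g — essentially the entire 0.996 g sample — so the compound contains no oxygen.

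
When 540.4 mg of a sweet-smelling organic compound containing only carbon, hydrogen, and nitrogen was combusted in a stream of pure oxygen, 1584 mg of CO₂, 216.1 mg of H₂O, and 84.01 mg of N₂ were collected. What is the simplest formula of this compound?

C6H4N

mol C = 1.584 g CO₂ ÷ 44.009 g/mol = 0.035993 mol
mol H = 2 × 0.2161 g H₂O ÷ 18.015 g/mol = 0.023991 mol
mol N = 2 × 0.08401 g N₂ ÷ 28.014 g/mol = 0.0059977 mol
Divide by the smallest (0.0059977 mol): C 6.001, H 4.000, N 1.000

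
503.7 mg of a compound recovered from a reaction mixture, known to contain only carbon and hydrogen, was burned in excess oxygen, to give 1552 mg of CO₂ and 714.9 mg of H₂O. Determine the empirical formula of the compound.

C4H9

mol C = 1.552 g CO₂ ÷ 44.009 g/mol = 0.035266 mol
mol H = 2 × 0.7149 g H₂O ÷ 18.015 g/mol = 0.079367 mol
Divide by the smallest (0.035266 mol): C 1.000, H 2.251
Multiplying each by 4 gives whole numbers: C 4.00, H 9.00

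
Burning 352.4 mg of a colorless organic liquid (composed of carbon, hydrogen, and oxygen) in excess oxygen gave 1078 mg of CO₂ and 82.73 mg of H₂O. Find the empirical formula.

C8H3O

mol C = 1.078 g CO₂ ÷ 44.009 g/mol = 0.024495 mol
mol H = 2 × 0.08273 g H₂O ÷ 18.015 g/mol = 0.0091846 mol
mass O = 0.3524 − (0.29421 + 0.0092580) = 0.048933 g → mol O = 0.048933 ÷ 15.999 = 0.0030585 mol
Divide by the smallest (0.0030585 mol): C 8.009, H 3.003, O 1.000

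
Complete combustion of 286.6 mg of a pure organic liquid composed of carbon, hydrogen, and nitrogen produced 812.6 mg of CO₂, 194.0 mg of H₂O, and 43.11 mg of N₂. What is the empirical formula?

C6H7N

mol C = 0.8126 g CO₂ ÷ 44.009 g/mol = 0.018464 mol
mol H = 2 × 0.1940 g H₂O ÷ 18.015 g/mol = 0.021538 mol
mol N = 2 × 0.04311 g N₂ ÷ 28.014 g/mol = 0.0030777 mol
Divide by the smallest (0.0030777 mol): C 5.999, H 6.998, N 1.000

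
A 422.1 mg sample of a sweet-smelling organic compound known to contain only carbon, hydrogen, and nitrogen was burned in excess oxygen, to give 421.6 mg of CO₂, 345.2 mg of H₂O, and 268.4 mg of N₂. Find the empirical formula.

mol C = 0.4216 g CO₂ ÷ 44.009 g/mol = 0.0095799 mol
mol H = 2 × 0.3452 g H₂O ÷ 18.015 g/mol = 0.038324 mol
mol N = 2 × 0.2684 g N₂ ÷ 28.014 g/mol = 0.019162 mol
Divide by the smallest (0.0095799 mol): C 1.000, H 4.000, N 2.000

CH4N2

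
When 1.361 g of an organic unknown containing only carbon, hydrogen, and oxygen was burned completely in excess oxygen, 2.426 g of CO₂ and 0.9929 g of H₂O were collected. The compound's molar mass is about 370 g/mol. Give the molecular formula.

mol C = 2.426 g CO₂ ÷ 44.009 g/mol = 0.055125 mol
mol H = 2 × 0.9929 g H₂O ÷ 18.015 g/mol = 0.11023 mol
mass O = 1.361 − (0.66211 + 0.11111) = 0.58778 g → mol O = 0.58778 ÷ 15.999 = 0.036739 mol
Divide by the smallest (0.036739 mol): C 1.500, H 3.000, O 1.000
Multiplying each by 2 gives whole numbers: C 3.00, H 6.00, O 2.00
Empirical formula: C3H6O2
Empirical-formula mass = 74.08 g/mol; 370 ÷ 74.08 ≈ 5, so the molecular formula is C15H30O10.

C15H30O10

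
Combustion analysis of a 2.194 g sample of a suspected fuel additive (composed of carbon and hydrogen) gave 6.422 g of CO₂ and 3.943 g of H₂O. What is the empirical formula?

mol C = 6.422 g CO₂ ÷ 44.009 g/mol = 0.14592 mol
mol H = 2 × 3.943 g H₂O ÷ 18.015 g/mol = 0.43775 mol
Divide by the smallest (0.14592 mol): C 1.000, H 3.000

CH3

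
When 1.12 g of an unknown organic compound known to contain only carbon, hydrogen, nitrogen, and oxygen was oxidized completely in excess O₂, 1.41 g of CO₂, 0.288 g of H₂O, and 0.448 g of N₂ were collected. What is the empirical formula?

C2H2N2O

mol C = 1.41 g CO₂ ÷ 44.009 g/mol = 0.03204 mol
mol H = 2 × 0.288 g H₂O ÷ 18.015 g/mol = 0.03197 mol
mol N = 2 × 0.448 g N₂ ÷ 28.014 g/mol = 0.03198 mol
mass O = 1.12 − (0.3848 + 0.03223 + 0.4480) = 0.2550 g → mol O = 0.2550 ÷ 15.999 = 0.01594 mol
Divide by the smallest (0.01594 mol): C 2.011, H 2.006, N 2.007, O 1.000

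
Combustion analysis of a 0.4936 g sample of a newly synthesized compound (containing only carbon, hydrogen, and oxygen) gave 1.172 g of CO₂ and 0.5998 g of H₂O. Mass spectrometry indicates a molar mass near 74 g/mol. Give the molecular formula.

mol C = 1.172 g CO₂ ÷ 44.009 g/mol = 0.026631 mol
mol H = 2 × 0.5998 g H₂O ÷ 18.015 g/mol = 0.066589 mol
mass O = 0.4936 − (0.31986 + 0.067122) = 0.10661 g → mol O = 0.10661 ÷ 15.999 = 0.0066638 mol
Divide by the smallest (0.0066638 mol): C 3.996, H 9.993, O 1.000
Empirical formula: C4H10O
Empirical-formula mass = 74.12 g/mol; 74 ÷ 74.12 ≈ 1, so the molecular formula is C4H10O.

C4H10O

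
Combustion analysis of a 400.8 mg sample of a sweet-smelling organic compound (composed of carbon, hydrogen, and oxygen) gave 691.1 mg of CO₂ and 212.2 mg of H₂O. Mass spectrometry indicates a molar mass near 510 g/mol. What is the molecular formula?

mol C = 0.6911 g CO₂ ÷ 44.009 g/mol = 0.015704 mol
mol H = 2 × 0.2122 g H₂O ÷ 18.015 g/mol = 0.023558 mol
mass O = 0.4008 − (0.18862 + 0.023747) = 0.18844 g → mol O = 0.18844 ÷ 15.999 = 0.011778 mol
Divide by the smallest (0.011778 mol): C 1.333, H 2.000, O 1.000
Multiplying each by 3 gives whole numbers: C 4.00, H 6.00, O 3.00
Empirical formula: C4H6O3
Empirical-formula mass = 102.09 g/mol; 510 ÷ 102.09 ≈ 5, so the molecular formula is C20H30O15.

C20H30O15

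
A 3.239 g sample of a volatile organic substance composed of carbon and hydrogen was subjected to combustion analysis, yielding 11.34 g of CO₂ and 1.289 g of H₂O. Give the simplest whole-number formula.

C9H5

mol C = 11.34 g CO₂ ÷ 44.009 g/mol = 0.25767 mol
mol H = 2 × 1.289 g H₂O ÷ 18.015 g/mol = 0.14310 mol
Divide by the smallest (0.14310 mol): C 1.801, H 1.000
Multiplying each by 5 gives whole numbers: C 9.00, H 5.00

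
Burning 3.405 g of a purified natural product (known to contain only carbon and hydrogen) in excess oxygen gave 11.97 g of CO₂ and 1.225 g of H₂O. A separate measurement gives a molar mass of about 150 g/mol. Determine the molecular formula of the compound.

mol C = 11.97 g CO₂ ÷ 44.009 g/mol = 0.27199 mol
mol H = 2 × 1.225 g H₂O ÷ 18.015 g/mol = 0.13600 mol
Divide by the smallest (0.13600 mol): C 2.000, H 1.000
Empirical formula: C2H
Empirical-formula mass = 25.03 g/mol; 150 ÷ 25.03 ≈ 6, so the molecular formula is C12H6.

C12H6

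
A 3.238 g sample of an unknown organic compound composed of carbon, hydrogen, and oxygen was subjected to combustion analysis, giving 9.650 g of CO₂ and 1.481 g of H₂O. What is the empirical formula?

C8H6O

mol C = 9.650 g CO₂ ÷ 44.009 g/mol = 0.21927 mol
mol H = 2 × 1.481 g H₂O ÷ 18.015 g/mol = 0.16442 mol
mass O = 3.238 − (2.6337 + 0.16573) = 0.43857 g → mol O = 0.43857 ÷ 15.999 = 0.027413 mol
Divide by the smallest (0.027413 mol): C 7.999, H 5.998, O 1.000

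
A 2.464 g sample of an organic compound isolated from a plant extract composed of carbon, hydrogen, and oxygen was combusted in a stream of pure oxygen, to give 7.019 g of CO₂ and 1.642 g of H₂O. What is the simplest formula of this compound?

C7H8O

mol C = 7.019 g CO₂ ÷ 44.009 g/mol = 0.15949 mol
mol H = 2 × 1.642 g H₂O ÷ 18.015 g/mol = 0.18229 mol
mass O = 2.464 − (1.9156 + 0.18375) = 0.36461 g → mol O = 0.36461 ÷ 15.999 = 0.022790 mol
Divide by the smallest (0.022790 mol): C 6.998, H 7.999, O 1.000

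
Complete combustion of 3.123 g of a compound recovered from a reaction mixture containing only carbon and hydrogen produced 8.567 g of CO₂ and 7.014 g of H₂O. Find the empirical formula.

CH4

mol C = 8.567 g CO₂ ÷ 44.009 g/mol = 0.19466 mol
mol H = 2 × 7.014 g H₂O ÷ 18.015 g/mol = 0.77868 mol
Divide by the smallest (0.19466 mol): C 1.000, H 4.000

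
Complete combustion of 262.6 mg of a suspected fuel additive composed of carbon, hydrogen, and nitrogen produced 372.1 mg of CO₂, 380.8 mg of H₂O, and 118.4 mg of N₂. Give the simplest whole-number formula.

CH5N

mol C = 0.3721 g CO₂ ÷ 44.009 g/mol = 0.0084551 mol
mol H = 2 × 0.3808 g H₂O ÷ 18.015 g/mol = 0.042276 mol
mol N = 2 × 0.1184 g N₂ ÷ 28.014 g/mol = 0.0084529 mol
Divide by the smallest (0.0084529 mol): C 1.000, H 5.001, N 1.000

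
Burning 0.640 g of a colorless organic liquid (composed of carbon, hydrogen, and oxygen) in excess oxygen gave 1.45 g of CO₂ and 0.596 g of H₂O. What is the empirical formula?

mol C = 1.45 g CO₂ ÷ 44.009 g/mol = 0.03295 mol
mol H = 2 × 0.596 g H₂O ÷ 18.015 g/mol = 0.06617 mol
mass O = 0.640 − (0.3957 + 0.06670) = 0.1776 g → mol O = 0.1776 ÷ 15.999 = 0.01110 mol
Divide by the smallest (0.01110 mol): C 2.969, H 5.962, O 1.000

C3H6O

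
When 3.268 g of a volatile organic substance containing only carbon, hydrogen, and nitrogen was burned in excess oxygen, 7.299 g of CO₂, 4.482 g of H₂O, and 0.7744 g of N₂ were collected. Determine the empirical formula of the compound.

mol C = 7.299 g CO₂ ÷ 44.009 g/mol = 0.16585 mol
mol H = 2 × 4.482 g H₂O ÷ 18.015 g/mol = 0.49759 mol
mol N = 2 × 0.7744 g N₂ ÷ 28.014 g/mol = 0.055287 mol
Divide by the smallest (0.055287 mol): C 3.000, H 9.000, N 1.000

C3H9N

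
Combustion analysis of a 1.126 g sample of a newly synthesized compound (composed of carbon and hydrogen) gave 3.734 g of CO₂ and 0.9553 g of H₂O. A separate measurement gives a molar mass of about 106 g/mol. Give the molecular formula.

mol C = 3.734 g CO₂ ÷ 44.009 g/mol = 0.084846 mol
mol H = 2 × 0.9553 g H₂O ÷ 18.015 g/mol = 0.10606 mol
Divide by the smallest (0.084846 mol): C 1.000, H 1.250
Multiplying each by 4 gives whole numbers: C 4.00, H 5.00
Empirical formula: C4H5
Empirical-formula mass = 53.08 g/mol; 106 ÷ 53.08 ≈ 2, so the molecular formula is C8H10.

C8H10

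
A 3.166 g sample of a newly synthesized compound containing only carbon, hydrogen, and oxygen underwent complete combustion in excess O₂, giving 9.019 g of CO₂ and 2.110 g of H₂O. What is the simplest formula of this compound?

mol C = 9.019 g CO₂ ÷ 44.009 g/mol = 0.20494 mol
mol H = 2 × 2.110 g H₂O ÷ 18.015 g/mol = 0.23425 mol
mass O = 3.166 − (2.4615 + 0.23612) = 0.46840 g → mol O = 0.46840 ÷ 15.999 = 0.029277 mol
Divide by the smallest (0.029277 mol): C 7.000, H 8.001, O 1.000

C7H8O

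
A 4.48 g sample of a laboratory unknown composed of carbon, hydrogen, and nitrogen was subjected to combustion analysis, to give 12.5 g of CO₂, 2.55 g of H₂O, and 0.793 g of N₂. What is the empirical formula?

C5H5N

mol C = 12.5 g CO₂ ÷ 44.009 g/mol = 0.2840 mol
mol H = 2 × 2.55 g H₂O ÷ 18.015 g/mol = 0.2831 mol
mol N = 2 × 0.793 g N₂ ÷ 28.014 g/mol = 0.05661 mol
Divide by the smallest (0.05661 mol): C 5.017, H 5.000, N 1.000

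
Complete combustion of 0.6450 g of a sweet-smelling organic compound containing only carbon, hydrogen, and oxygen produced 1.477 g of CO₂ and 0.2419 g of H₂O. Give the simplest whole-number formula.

C5H4O2

mol C = 1.477 g CO₂ ÷ 44.009 g/mol = 0.033561 mol
mol H = 2 × 0.2419 g H₂O ÷ 18.015 g/mol = 0.026855 mol
mass O = 0.6450 − (0.40310 + 0.027070) = 0.21482 g → mol O = 0.21482 ÷ 15.999 = 0.013427 mol
Divide by the smallest (0.013427 mol): C 2.499, H 2.000, O 1.000
Multiplying each by 2 gives whole numbers: C 5.00, H 4.00, O 2.00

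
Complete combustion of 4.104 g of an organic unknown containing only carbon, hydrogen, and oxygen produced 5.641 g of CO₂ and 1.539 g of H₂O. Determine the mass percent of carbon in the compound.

37.51%

mol C = 5.641 g CO₂ ÷ 44.009 g/mol = 0.12818 mol
mol H = 2 × 1.539 g H₂O ÷ 18.015 g/mol = 0.17086 mol
mass O = 4.104 − (1.5395 + 0.17222) = 2.3922 g → mol O = 2.3922 ÷ 15.999 = 0.14952 mol
mass % C = 1.5395 g ÷ 4.104 g × 100%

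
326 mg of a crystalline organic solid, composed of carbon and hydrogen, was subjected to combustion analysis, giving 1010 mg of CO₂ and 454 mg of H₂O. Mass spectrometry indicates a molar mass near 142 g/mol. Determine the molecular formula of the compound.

mol C = 1.01 g CO₂ ÷ 44.009 g/mol = 0.02295 mol
mol H = 2 × 0.454 g H₂O ÷ 18.015 g/mol = 0.05040 mol
Divide by the smallest (0.02295 mol): C 1.000, H 2.196
Multiplying each by 5 gives whole numbers: C 5.00, H 10.98
Empirical formula: C5H11
Empirical-formula mass = 71.14 g/mol; 142 ÷ 71.14 ≈ 2, so the molecular formula is C10H22.

C10H22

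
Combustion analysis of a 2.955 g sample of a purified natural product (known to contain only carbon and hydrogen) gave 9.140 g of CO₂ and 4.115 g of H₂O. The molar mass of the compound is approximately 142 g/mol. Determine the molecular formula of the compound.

C10H22

mol C = 9.140 g CO₂ ÷ 44.009 g/mol = 0.20768 mol
mol H = 2 × 4.115 g H₂O ÷ 18.015 g/mol = 0.45684 mol
Divide by the smallest (0.20768 mol): C 1.000, H 2.200
Multiplying each by 5 gives whole numbers: C 5.00, H 11.00
Empirical formula: C5H11
Empirical-formula mass = 71.14 g/mol; 142 ÷ 71.14 ≈ 2, so the molecular formula is C10H22.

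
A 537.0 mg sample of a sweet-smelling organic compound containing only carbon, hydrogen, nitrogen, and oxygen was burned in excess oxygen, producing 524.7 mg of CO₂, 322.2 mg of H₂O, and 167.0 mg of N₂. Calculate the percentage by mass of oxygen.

35.52%

mol C = 0.5247 g CO₂ ÷ 44.009 g/mol = 0.011923 mol
mol H = 2 × 0.3222 g H₂O ÷ 18.015 g/mol = 0.035770 mol
mol N = 2 × 0.1670 g N₂ ÷ 28.014 g/mol = 0.011923 mol
mass O = 0.5370 − (0.14320 + 0.036056 + 0.16700) = 0.19074 g → mol O = 0.19074 ÷ 15.999 = 0.011922 mol
mass % O = 0.19074 g ÷ 0.5370 g × 100%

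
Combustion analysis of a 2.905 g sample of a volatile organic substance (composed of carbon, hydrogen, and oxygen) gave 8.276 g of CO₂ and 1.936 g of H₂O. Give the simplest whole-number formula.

C7H8O

mol C = 8.276 g CO₂ ÷ 44.009 g/mol = 0.18805 mol
mol H = 2 × 1.936 g H₂O ÷ 18.015 g/mol = 0.21493 mol
mass O = 2.905 − (2.2587 + 0.21665) = 0.42965 g → mol O = 0.42965 ÷ 15.999 = 0.026855 mol
Divide by the smallest (0.026855 mol): C 7.003, H 8.003, O 1.000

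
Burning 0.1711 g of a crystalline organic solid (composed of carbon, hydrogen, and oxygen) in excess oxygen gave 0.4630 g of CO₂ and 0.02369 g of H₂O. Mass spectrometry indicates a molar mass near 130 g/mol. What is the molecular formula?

mol C = 0.4630 g CO₂ ÷ 44.009 g/mol = 0.010521 mol
mol H = 2 × 0.02369 g H₂O ÷ 18.015 g/mol = 0.0026300 mol
mass O = 0.1711 − (0.12636 + 0.0026511) = 0.042086 g → mol O = 0.042086 ÷ 15.999 = 0.0026306 mol
Divide by the smallest (0.0026300 mol): C 4.000, H 1.000, O 1.000
Empirical formula: C4HO
Empirical-formula mass = 65.05 g/mol; 130 ÷ 65.05 ≈ 2, so the molecular formula is C8H2O2.

C8H2O2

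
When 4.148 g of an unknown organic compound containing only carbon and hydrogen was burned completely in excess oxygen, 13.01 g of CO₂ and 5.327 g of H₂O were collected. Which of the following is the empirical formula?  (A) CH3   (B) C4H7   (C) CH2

(C) CH2

mol C = 13.01 g CO₂ ÷ 44.009 g/mol = 0.29562 mol
mol H = 2 × 5.327 g H₂O ÷ 18.015 g/mol = 0.59140 mol
Divide by the smallest (0.29562 mol): C 1.000, H 2.001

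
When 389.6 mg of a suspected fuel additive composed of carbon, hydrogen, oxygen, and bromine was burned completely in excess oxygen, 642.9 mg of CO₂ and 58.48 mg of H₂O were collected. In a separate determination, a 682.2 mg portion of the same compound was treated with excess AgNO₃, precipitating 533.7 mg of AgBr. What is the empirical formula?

mol C = 0.6429 g CO₂ ÷ 44.009 g/mol = 0.014608 mol
mol H = 2 × 0.05848 g H₂O ÷ 18.015 g/mol = 0.0064924 mol
From the AgBr data: mol Br per gram of compound = (0.5337 ÷ 187.772) ÷ 0.6822 = 0.0041663 mol/g, so in the 0.3896 g combustion sample mol Br = 0.0016232 mol
mass O = 0.3896 − (0.17546 + 0.0065443 + 0.12970) = 0.077894 g → mol O = 0.077894 ÷ 15.999 = 0.0048687 mol
Divide by the smallest (0.0016232 mol): C 9.000, H 4.000, Br 1.000, O 2.999

C9H4BrO3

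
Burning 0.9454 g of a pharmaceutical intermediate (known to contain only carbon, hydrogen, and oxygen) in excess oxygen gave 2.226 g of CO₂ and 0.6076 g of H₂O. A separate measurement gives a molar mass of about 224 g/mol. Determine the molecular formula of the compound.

C12H16O4

mol C = 2.226 g CO₂ ÷ 44.009 g/mol = 0.050581 mol
mol H = 2 × 0.6076 g H₂O ÷ 18.015 g/mol = 0.067455 mol
mass O = 0.9454 − (0.60752 + 0.067995) = 0.26988 g → mol O = 0.26988 ÷ 15.999 = 0.016869 mol
Divide by the smallest (0.016869 mol): C 2.998, H 3.999, O 1.000
Empirical formula: C3H4O
Empirical-formula mass = 56.06 g/mol; 224 ÷ 56.06 ≈ 4, so the molecular formula is C12H16O4.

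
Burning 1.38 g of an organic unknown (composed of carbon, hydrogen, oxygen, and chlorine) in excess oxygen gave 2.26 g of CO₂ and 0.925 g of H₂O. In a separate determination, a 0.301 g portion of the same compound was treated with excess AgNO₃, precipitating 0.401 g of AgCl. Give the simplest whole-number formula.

mol C = 2.26 g CO₂ ÷ 44.009 g/mol = 0.05135 mol
mol H = 2 × 0.925 g H₂O ÷ 18.015 g/mol = 0.1027 mol
From the AgCl data: mol Cl per gram of compound = (0.401 ÷ 143.318) ÷ 0.301 = 0.009296 mol/g, so in the 1.38 g combustion sample mol Cl = 0.01283 mol
mass O = 1.38 − (0.6168 + 0.1035 + 0.4547) = 0.2049 g → mol O = 0.2049 ÷ 15.999 = 0.01281 mol
Divide by the smallest (0.01281 mol): C 4.009, H 8.017, Cl 1.001, O 1.000

C4H8ClO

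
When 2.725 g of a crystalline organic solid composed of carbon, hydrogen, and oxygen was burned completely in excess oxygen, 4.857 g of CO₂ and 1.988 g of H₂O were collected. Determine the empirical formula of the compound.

mol C = 4.857 g CO₂ ÷ 44.009 g/mol = 0.11036 mol
mol H = 2 × 1.988 g H₂O ÷ 18.015 g/mol = 0.22070 mol
mass O = 2.725 − (1.3256 + 0.22247) = 1.1769 g → mol O = 1.1769 ÷ 15.999 = 0.073564 mol
Divide by the smallest (0.073564 mol): C 1.500, H 3.000, O 1.000
Multiplying each by 2 gives whole numbers: C 3.00, H 6.00, O 2.00

C3H6O2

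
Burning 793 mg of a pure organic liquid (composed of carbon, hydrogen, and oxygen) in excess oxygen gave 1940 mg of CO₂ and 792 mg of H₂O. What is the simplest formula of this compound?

C4H8O

mol C = 1.94 g CO₂ ÷ 44.009 g/mol = 0.04408 mol
mol H = 2 × 0.792 g H₂O ÷ 18.015 g/mol = 0.08793 mol
mass O = 0.793 − (0.5295 + 0.08863) = 0.1749 g → mol O = 0.1749 ÷ 15.999 = 0.01093 mol
Divide by the smallest (0.01093 mol): C 4.032, H 8.043, O 1.000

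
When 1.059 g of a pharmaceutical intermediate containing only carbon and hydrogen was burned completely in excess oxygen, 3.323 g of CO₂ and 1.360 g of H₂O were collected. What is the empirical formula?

CH2

mol C = 3.323 g CO₂ ÷ 44.009 g/mol = 0.075507 mol
mol H = 2 × 1.360 g H₂O ÷ 18.015 g/mol = 0.15099 mol
Divide by the smallest (0.075507 mol): C 1.000, H 2.000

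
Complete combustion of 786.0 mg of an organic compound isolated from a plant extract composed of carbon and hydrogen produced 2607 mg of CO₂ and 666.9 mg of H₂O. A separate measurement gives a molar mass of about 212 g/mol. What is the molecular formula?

C16H20

mol C = 2.607 g CO₂ ÷ 44.009 g/mol = 0.059238 mol
mol H = 2 × 0.6669 g H₂O ÷ 18.015 g/mol = 0.074038 mol
Divide by the smallest (0.059238 mol): C 1.000, H 1.250
Multiplying each by 4 gives whole numbers: C 4.00, H 5.00
Empirical formula: C4H5
Empirical-formula mass = 53.08 g/mol; 212 ÷ 53.08 ≈ 4, so the molecular formula is C16H20.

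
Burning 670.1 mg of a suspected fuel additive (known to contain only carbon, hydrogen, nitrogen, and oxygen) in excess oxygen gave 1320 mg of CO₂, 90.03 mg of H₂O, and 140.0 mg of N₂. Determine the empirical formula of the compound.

C3HNO

mol C = 1.320 g CO₂ ÷ 44.009 g/mol = 0.029994 mol
mol H = 2 × 0.09003 g H₂O ÷ 18.015 g/mol = 0.0099950 mol
mol N = 2 × 0.1400 g N₂ ÷ 28.014 g/mol = 0.0099950 mol
mass O = 0.6701 − (0.36026 + 0.010075 + 0.14000) = 0.15977 g → mol O = 0.15977 ÷ 15.999 = 0.0099862 mol
Divide by the smallest (0.0099862 mol): C 3.004, H 1.001, N 1.001, O 1.000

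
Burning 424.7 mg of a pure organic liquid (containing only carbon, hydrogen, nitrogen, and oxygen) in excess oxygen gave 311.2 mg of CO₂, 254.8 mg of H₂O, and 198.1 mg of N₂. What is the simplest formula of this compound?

mol C = 0.3112 g CO₂ ÷ 44.009 g/mol = 0.0070713 mol
mol H = 2 × 0.2548 g H₂O ÷ 18.015 g/mol = 0.028288 mol
mol N = 2 × 0.1981 g N₂ ÷ 28.014 g/mol = 0.014143 mol
mass O = 0.4247 − (0.084933 + 0.028514 + 0.19810) = 0.11315 g → mol O = 0.11315 ÷ 15.999 = 0.0070725 mol
Divide by the smallest (0.0070713 mol): C 1.000, H 4.000, N 2.000, O 1.000

CH4N2O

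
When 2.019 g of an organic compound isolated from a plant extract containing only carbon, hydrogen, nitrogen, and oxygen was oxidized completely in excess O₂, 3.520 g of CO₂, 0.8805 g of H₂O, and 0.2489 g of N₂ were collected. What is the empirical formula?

C9H11N2O5

mol C = 3.520 g CO₂ ÷ 44.009 g/mol = 0.079984 mol
mol H = 2 × 0.8805 g H₂O ÷ 18.015 g/mol = 0.097752 mol
mol N = 2 × 0.2489 g N₂ ÷ 28.014 g/mol = 0.017770 mol
mass O = 2.019 − (0.96068 + 0.098534 + 0.24890) = 0.71088 g → mol O = 0.71088 ÷ 15.999 = 0.044433 mol
Divide by the smallest (0.017770 mol): C 4.501, H 5.501, N 1.000, O 2.500
Multiplying each by 2 gives whole numbers: C 9.00, H 11.00, N 2.00, O 5.00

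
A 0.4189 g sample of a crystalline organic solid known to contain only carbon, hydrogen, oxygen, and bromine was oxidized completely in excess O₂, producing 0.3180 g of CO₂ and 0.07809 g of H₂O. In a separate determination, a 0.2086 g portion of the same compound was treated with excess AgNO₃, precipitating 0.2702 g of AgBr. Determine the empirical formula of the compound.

mol C = 0.3180 g CO₂ ÷ 44.009 g/mol = 0.0072258 mol
mol H = 2 × 0.07809 g H₂O ÷ 18.015 g/mol = 0.0086694 mol
From the AgBr data: mol Br per gram of compound = (0.2702 ÷ 187.772) ÷ 0.2086 = 0.0068983 mol/g, so in the 0.4189 g combustion sample mol Br = 0.0028897 mol
mass O = 0.4189 − (0.086789 + 0.0087388 + 0.23090) = 0.092475 g → mol O = 0.092475 ÷ 15.999 = 0.0057800 mol
Divide by the smallest (0.0028897 mol): C 2.501, H 3.000, Br 1.000, O 2.000
Multiplying each by 2 gives whole numbers: C 5.00, H 6.00, Br 2.00, O 4.00

C5H6Br2O4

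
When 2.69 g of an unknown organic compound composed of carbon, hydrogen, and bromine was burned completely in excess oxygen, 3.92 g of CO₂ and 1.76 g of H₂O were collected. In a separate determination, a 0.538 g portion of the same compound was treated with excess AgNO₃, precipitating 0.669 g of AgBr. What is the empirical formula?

C5H11Br

mol C = 3.92 g CO₂ ÷ 44.009 g/mol = 0.08907 mol
mol H = 2 × 1.76 g H₂O ÷ 18.015 g/mol = 0.1954 mol
From the AgBr data: mol Br per gram of compound = (0.669 ÷ 187.772) ÷ 0.538 = 0.006622 mol/g, so in the 2.69 g combustion sample mol Br = 0.01781 mol
Divide by the smallest (0.01781 mol): C 5.000, H 10.968, Br 1.000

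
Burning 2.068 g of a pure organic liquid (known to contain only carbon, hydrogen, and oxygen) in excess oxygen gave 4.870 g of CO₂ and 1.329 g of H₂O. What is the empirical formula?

mol C = 4.870 g CO₂ ÷ 44.009 g/mol = 0.11066 mol
mol H = 2 × 1.329 g H₂O ÷ 18.015 g/mol = 0.14754 mol
mass O = 2.068 − (1.3291 + 0.14872) = 0.59015 g → mol O = 0.59015 ÷ 15.999 = 0.036887 mol
Divide by the smallest (0.036887 mol): C 3.000, H 4.000, O 1.000

C3H4O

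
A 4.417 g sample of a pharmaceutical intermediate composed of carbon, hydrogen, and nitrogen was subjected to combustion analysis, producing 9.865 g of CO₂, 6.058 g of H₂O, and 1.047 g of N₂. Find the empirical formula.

mol C = 9.865 g CO₂ ÷ 44.009 g/mol = 0.22416 mol
mol H = 2 × 6.058 g H₂O ÷ 18.015 g/mol = 0.67255 mol
mol N = 2 × 1.047 g N₂ ÷ 28.014 g/mol = 0.074748 mol
Divide by the smallest (0.074748 mol): C 2.999, H 8.998, N 1.000

C3H9N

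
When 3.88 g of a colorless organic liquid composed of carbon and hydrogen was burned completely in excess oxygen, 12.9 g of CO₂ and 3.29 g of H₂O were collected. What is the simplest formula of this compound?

C4H5

mol C = 12.9 g CO₂ ÷ 44.009 g/mol = 0.2931 mol
mol H = 2 × 3.29 g H₂O ÷ 18.015 g/mol = 0.3653 mol
Divide by the smallest (0.2931 mol): C 1.000, H 1.246
Multiplying each by 4 gives whole numbers: C 4.00, H 4.98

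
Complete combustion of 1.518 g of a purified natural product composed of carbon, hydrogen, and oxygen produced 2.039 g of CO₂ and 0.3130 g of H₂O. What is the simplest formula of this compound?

C4H3O5

mol C = 2.039 g CO₂ ÷ 44.009 g/mol = 0.046331 mol
mol H = 2 × 0.3130 g H₂O ÷ 18.015 g/mol = 0.034749 mol
mass O = 1.518 − (0.55649 + 0.035027) = 0.92649 g → mol O = 0.92649 ÷ 15.999 = 0.057909 mol
Divide by the smallest (0.034749 mol): C 1.333, H 1.000, O 1.667
Multiplying each by 3 gives whole numbers: C 4.00, H 3.00, O 5.00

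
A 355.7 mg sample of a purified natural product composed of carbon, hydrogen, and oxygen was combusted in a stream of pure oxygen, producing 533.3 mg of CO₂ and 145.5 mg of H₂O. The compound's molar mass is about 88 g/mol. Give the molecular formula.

mol C = 0.5333 g CO₂ ÷ 44.009 g/mol = 0.012118 mol
mol H = 2 × 0.1455 g H₂O ÷ 18.015 g/mol = 0.016153 mol
mass O = 0.3557 − (0.14555 + 0.016282) = 0.19387 g → mol O = 0.19387 ÷ 15.999 = 0.012118 mol
Divide by the smallest (0.012118 mol): C 1.000, H 1.333, O 1.000
Multiplying each by 3 gives whole numbers: C 3.00, H 4.00, O 3.00
Empirical formula: C3H4O3
Empirical-formula mass = 88.06 g/mol; 88 ÷ 88.06 ≈ 1, so the molecular formula is C3H4O3.

C3H4O3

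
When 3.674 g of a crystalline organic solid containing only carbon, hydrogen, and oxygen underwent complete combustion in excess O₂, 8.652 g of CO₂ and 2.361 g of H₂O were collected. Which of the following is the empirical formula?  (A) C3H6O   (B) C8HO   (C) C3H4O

(C) C3H4O

mol C = 8.652 g CO₂ ÷ 44.009 g/mol = 0.19660 mol
mol H = 2 × 2.361 g H₂O ÷ 18.015 g/mol = 0.26211 mol
mass O = 3.674 − (2.3613 + 0.26421) = 1.0485 g → mol O = 1.0485 ÷ 15.999 = 0.065534 mol
Divide by the smallest (0.065534 mol): C 3.000, H 4.000, O 1.000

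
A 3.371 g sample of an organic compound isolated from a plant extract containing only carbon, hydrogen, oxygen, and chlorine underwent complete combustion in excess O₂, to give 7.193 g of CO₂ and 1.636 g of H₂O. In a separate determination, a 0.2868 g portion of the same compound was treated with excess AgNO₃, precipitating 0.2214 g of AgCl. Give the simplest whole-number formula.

mol C = 7.193 g CO₂ ÷ 44.009 g/mol = 0.16344 mol
mol H = 2 × 1.636 g H₂O ÷ 18.015 g/mol = 0.18163 mol
From the AgCl data: mol Cl per gram of compound = (0.2214 ÷ 143.318) ÷ 0.2868 = 0.0053864 mol/g, so in the 3.371 g combustion sample mol Cl = 0.018158 mol
mass O = 3.371 − (1.9631 + 0.18308 + 0.64368) = 0.58111 g → mol O = 0.58111 ÷ 15.999 = 0.036322 mol
Divide by the smallest (0.018158 mol): C 9.001, H 10.003, Cl 1.000, O 2.000

C9H10ClO2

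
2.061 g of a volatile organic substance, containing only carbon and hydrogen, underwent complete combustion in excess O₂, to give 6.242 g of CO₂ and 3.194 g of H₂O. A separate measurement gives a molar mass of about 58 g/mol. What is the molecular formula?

mol C = 6.242 g CO₂ ÷ 44.009 g/mol = 0.14183 mol
mol H = 2 × 3.194 g H₂O ÷ 18.015 g/mol = 0.35459 mol
Divide by the smallest (0.14183 mol): C 1.000, H 2.500
Multiplying each by 2 gives whole numbers: C 2.00, H 5.00
Empirical formula: C2H5
Empirical-formula mass = 29.06 g/mol; 58 ÷ 29.06 ≈ 2, so the molecular formula is C4H10.

C4H10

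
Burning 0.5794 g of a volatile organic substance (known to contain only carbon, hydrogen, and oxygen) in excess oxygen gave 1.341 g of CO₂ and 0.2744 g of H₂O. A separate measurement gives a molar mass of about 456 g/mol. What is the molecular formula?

mol C = 1.341 g CO₂ ÷ 44.009 g/mol = 0.030471 mol
mol H = 2 × 0.2744 g H₂O ÷ 18.015 g/mol = 0.030464 mol
mass O = 0.5794 − (0.36599 + 0.030707) = 0.18271 g → mol O = 0.18271 ÷ 15.999 = 0.011420 mol
Divide by the smallest (0.011420 mol): C 2.668, H 2.668, O 1.000
Multiplying each by 3 gives whole numbers: C 8.00, H 8.00, O 3.00
Empirical formula: C8H8O3
Empirical-formula mass = 152.15 g/mol; 456 ÷ 152.15 ≈ 3, so the molecular formula is C24H24O9.

C24H24O9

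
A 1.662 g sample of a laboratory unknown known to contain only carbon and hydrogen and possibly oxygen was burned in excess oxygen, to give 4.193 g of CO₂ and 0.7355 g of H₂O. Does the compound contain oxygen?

mol C = 4.193 g CO₂ ÷ 44.009 g/mol = 0.095276 mol
mol H = 2 × 0.7355 g H₂O ÷ 18.015 g/mol = 0.081654 mol
C and H account for only 1.2267 g of the 1.662 g sample; the remaining 0.43533 g must be oxygen.

yes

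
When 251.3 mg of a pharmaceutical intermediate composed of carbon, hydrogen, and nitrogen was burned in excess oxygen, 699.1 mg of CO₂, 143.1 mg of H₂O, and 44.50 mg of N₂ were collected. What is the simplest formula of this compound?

mol C = 0.6991 g CO₂ ÷ 44.009 g/mol = 0.015885 mol
mol H = 2 × 0.1431 g H₂O ÷ 18.015 g/mol = 0.015887 mol
mol N = 2 × 0.04450 g N₂ ÷ 28.014 g/mol = 0.0031770 mol
Divide by the smallest (0.0031770 mol): C 5.000, H 5.001, N 1.000

C5H5N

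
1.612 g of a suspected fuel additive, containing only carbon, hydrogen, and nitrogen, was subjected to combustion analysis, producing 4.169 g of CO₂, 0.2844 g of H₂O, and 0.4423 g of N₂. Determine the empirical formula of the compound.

C3HN

mol C = 4.169 g CO₂ ÷ 44.009 g/mol = 0.094731 mol
mol H = 2 × 0.2844 g H₂O ÷ 18.015 g/mol = 0.031574 mol
mol N = 2 × 0.4423 g N₂ ÷ 28.014 g/mol = 0.031577 mol
Divide by the smallest (0.031574 mol): C 3.000, H 1.000, N 1.000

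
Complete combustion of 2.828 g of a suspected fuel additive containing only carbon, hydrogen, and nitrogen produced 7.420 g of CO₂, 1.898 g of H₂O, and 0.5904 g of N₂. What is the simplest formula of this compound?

C4H5N

mol C = 7.420 g CO₂ ÷ 44.009 g/mol = 0.16860 mol
mol H = 2 × 1.898 g H₂O ÷ 18.015 g/mol = 0.21071 mol
mol N = 2 × 0.5904 g N₂ ÷ 28.014 g/mol = 0.042150 mol
Divide by the smallest (0.042150 mol): C 4.000, H 4.999, N 1.000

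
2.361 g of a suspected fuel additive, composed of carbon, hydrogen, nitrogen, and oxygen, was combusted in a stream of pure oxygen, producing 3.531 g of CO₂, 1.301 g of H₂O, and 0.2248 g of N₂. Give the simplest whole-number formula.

mol C = 3.531 g CO₂ ÷ 44.009 g/mol = 0.080234 mol
mol H = 2 × 1.301 g H₂O ÷ 18.015 g/mol = 0.14444 mol
mol N = 2 × 0.2248 g N₂ ÷ 28.014 g/mol = 0.016049 mol
mass O = 2.361 − (0.96369 + 0.14559 + 0.22480) = 1.0269 g → mol O = 1.0269 ÷ 15.999 = 0.064187 mol
Divide by the smallest (0.016049 mol): C 4.999, H 9.000, N 1.000, O 3.999

C5H9NO4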